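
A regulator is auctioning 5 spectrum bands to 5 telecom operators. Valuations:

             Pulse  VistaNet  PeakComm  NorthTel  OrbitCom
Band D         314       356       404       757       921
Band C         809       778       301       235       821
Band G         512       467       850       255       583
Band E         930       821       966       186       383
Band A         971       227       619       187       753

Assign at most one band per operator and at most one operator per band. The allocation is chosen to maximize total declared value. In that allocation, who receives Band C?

Optimal: Pulse→Band A ($971M), VistaNet→Band E ($821M), PeakComm→Band G ($850M), NorthTel→Band D ($757M), OrbitCom→Band C ($821M) — total 971+821+850+757+821 = $4220M.
Column-greedy (each band in turn goes to its best remaining operator) gives $3588M, worse by 632.
OrbitCom's own top band is Band D ($921M), but forcing OrbitCom→Band D and reassigning the rest optimally gives only $3891M — worse by 329.

OrbitCom receives Band C.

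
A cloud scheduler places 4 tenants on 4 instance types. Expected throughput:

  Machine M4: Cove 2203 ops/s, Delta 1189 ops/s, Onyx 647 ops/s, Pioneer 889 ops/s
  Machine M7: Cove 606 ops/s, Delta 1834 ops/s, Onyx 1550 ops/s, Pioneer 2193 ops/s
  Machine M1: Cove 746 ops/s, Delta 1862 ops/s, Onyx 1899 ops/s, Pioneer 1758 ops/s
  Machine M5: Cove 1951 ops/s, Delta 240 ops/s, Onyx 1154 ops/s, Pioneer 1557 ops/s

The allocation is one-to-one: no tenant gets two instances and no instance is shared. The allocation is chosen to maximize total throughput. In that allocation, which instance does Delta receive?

This is the linear assignment problem.
Optimal: Cove→Machine M4 (2203 ops/s), Delta→Machine M7 (1834 ops/s), Onyx→Machine M1 (1899 ops/s), Pioneer→Machine M5 (1557 ops/s) — total 2203+1834+1899+1557 = 7493 ops/s.
Delta's own top instance is Machine M1 (1862 ops/s), but forcing Delta→Machine M1 and reassigning the rest optimally gives only 7412 ops/s — worse by 81.

Delta receives Machine M7.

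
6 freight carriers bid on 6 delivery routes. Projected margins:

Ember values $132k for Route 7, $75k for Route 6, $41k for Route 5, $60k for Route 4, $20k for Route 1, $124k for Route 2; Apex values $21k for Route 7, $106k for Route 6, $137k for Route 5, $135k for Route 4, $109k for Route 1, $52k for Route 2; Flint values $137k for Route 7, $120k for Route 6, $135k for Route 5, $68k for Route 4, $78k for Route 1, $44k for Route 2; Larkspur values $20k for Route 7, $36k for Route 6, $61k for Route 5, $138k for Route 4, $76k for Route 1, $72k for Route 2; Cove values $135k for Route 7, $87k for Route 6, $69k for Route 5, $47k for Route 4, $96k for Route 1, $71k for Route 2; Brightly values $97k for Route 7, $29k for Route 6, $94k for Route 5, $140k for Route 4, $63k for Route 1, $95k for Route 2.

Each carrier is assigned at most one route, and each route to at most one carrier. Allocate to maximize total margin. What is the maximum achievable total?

Optimal: Ember→Route 2 ($124k), Apex→Route 5 ($137k), Flint→Route 6 ($120k), Larkspur→Route 1 ($76k), Cove→Route 7 ($135k), Brightly→Route 4 ($140k) — total 124+137+120+76+135+140 = $732k.
Max-entry greedy (repeatedly take the single best remaining cell) gives $670k, worse by 62.

Max total: $732k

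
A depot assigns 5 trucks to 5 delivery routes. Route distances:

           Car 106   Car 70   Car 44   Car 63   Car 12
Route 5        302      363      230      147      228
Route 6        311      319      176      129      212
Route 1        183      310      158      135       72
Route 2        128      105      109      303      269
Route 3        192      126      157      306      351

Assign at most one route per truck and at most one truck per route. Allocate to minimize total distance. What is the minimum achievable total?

Minimum total: 649 km

Treat this as an assignment problem: match each truck to one route.
Optimal: Car 106→Route 2 (128 km), Car 70→Route 3 (126 km), Car 44→Route 6 (176 km), Car 63→Route 5 (147 km), Car 12→Route 1 (72 km) — total 128+126+176+147+72 = 649 km.
Checked against all permutations: 649 km is optimal.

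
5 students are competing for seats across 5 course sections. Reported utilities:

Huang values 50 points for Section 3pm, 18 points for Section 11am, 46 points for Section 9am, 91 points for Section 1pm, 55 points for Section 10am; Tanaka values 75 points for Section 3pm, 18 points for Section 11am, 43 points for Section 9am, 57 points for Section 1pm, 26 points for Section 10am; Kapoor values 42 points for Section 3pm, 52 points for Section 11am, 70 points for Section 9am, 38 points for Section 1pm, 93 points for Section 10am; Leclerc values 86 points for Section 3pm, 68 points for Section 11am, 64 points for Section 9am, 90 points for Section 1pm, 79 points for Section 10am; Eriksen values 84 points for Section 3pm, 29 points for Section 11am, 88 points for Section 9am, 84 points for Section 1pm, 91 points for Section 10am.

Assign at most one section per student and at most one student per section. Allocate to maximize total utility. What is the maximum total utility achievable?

Optimal: Huang→Section 1pm (91 points), Tanaka→Section 3pm (75 points), Kapoor→Section 10am (93 points), Leclerc→Section 11am (68 points), Eriksen→Section 9am (88 points) — total 91+75+93+68+88 = 415 points.
Column-greedy (each section in turn goes to its best remaining student) gives 343 points, worse by 72.
Next-best assignment: Huang→Section 1pm, Tanaka→Section 3pm, Kapoor→Section 9am, Leclerc→Section 11am, Eriksen→Section 10am = 395 points.
Every other assignment is strictly worse.

Maximum total: 415 points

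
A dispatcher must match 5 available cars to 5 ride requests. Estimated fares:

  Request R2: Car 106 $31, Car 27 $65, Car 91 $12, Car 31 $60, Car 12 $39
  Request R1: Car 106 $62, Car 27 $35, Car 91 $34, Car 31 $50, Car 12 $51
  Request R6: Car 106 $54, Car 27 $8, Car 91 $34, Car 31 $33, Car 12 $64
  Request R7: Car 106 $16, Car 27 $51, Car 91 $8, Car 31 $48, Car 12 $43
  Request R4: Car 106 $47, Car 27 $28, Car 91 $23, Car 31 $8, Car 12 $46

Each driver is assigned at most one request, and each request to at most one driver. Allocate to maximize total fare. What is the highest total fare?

This is a one-to-one assignment (maximum-weight bipartite matching).
Optimal: Car 106→Request R1 ($62), Car 27→Request R2 ($65), Car 91→Request R4 ($23), Car 31→Request R7 ($48), Car 12→Request R6 ($64) — total 62+65+23+48+64 = $262.
Row-greedy (each driver in turn takes its best remaining request) gives $255, worse by 7.
Next-best assignment: Car 106→Request R1, Car 27→Request R7, Car 91→Request R4, Car 31→Request R2, Car 12→Request R6 = $260.
No other one-to-one assignment exceeds $262.

Maximum total: $262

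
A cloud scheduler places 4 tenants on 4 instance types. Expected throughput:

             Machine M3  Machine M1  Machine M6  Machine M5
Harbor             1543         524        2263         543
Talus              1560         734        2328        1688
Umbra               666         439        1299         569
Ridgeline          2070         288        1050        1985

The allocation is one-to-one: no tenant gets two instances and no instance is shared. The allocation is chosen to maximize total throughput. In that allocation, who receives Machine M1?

Umbra receives Machine M1.

Optimal: Harbor→Machine M6 (2263 ops/s), Talus→Machine M5 (1688 ops/s), Umbra→Machine M1 (439 ops/s), Ridgeline→Machine M3 (2070 ops/s) — total 2263+1688+439+2070 = 6460 ops/s.
Column-greedy (each instance in turn goes to its best remaining tenant) gives 5636 ops/s, worse by 824.
Swapping Talus↔Umbra (Talus→Machine M1 734 ops/s, Umbra→Machine M5 569 ops/s) loses 824.
No other one-to-one assignment exceeds 6460 ops/s.
Umbra's own top instance is Machine M6 (1299 ops/s), but forcing Umbra→Machine M6 and reassigning the rest optimally gives only 5581 ops/s — worse by 879.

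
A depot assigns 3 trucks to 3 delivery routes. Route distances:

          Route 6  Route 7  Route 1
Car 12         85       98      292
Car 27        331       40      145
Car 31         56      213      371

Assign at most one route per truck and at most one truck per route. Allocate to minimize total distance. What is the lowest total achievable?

Min total: 299 km

Optimal: Car 12→Route 7 (98 km), Car 27→Route 1 (145 km), Car 31→Route 6 (56 km) — total 98+145+56 = 299 km.
Row-greedy (each truck in turn takes its cheapest remaining route) gives 496 km, worse by 197.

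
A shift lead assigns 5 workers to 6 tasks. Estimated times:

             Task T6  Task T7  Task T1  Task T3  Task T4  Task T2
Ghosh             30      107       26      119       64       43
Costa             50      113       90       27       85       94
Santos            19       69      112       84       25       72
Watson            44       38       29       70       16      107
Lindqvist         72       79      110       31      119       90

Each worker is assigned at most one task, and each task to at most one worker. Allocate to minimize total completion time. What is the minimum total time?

Optimal: Ghosh→Task T1 (26 min), Costa→Task T3 (27 min), Santos→Task T6 (19 min), Watson→Task T4 (16 min), Lindqvist→Task T7 (79 min) — total 26+27+19+16+79 = 167 min.
Column-greedy (each task in turn goes to its cheapest remaining worker) gives 229 min, worse by 62.
Next-best assignment: Ghosh→Task T1, Costa→Task T6, Santos→Task T4, Watson→Task T7, Lindqvist→Task T3 = 170 min.
Checked against all permutations: 167 min is optimal.

Minimum total: 167 min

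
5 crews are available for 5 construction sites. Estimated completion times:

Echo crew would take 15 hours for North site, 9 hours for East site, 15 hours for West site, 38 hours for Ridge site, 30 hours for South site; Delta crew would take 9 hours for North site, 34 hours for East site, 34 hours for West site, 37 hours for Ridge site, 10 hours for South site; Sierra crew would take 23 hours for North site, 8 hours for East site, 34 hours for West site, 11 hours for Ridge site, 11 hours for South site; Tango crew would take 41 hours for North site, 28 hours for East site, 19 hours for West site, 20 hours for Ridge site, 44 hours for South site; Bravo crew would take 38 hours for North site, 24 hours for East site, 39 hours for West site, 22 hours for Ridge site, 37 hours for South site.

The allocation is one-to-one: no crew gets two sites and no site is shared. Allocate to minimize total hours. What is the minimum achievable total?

Optimal: Echo crew→East site (9 hours), Delta crew→North site (9 hours), Sierra crew→South site (11 hours), Tango crew→West site (19 hours), Bravo crew→Ridge site (22 hours) — total 9+9+11+19+22 = 70 hours.
Row-greedy (each crew in turn takes its cheapest remaining site) gives 85 hours, worse by 15.
Swapping Bravo crew↔Tango crew (Bravo crew→West site 39 hours, Tango crew→Ridge site 20 hours) adds 18.
Checked against all permutations: 70 hours is optimal.

Min total: 70 hours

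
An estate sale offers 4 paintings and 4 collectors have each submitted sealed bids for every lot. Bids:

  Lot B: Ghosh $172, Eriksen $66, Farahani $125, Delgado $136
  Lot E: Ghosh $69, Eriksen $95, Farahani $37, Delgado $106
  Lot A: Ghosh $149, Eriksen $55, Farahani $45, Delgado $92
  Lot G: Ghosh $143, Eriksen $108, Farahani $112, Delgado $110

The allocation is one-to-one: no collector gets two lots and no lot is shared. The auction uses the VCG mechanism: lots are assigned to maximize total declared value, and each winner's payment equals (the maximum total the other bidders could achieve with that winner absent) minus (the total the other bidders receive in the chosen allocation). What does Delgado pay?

Efficient allocation: Ghosh→Lot A ($149), Eriksen→Lot E ($95), Farahani→Lot G ($112), Delgado→Lot B ($136); total welfare W = $492.
Delgado receives Lot B at value $136, so the others get W − 136 = $356.
Without Delgado: best allocation of the remaining 3 bidders over all 4 lots is Ghosh→Lot A ($149), Eriksen→Lot G ($108), Farahani→Lot B ($125), total $382.
VCG payment = (others' best without Delgado) − (others' welfare with Delgado) = 382 − 356 = $26.

Delgado pays $26.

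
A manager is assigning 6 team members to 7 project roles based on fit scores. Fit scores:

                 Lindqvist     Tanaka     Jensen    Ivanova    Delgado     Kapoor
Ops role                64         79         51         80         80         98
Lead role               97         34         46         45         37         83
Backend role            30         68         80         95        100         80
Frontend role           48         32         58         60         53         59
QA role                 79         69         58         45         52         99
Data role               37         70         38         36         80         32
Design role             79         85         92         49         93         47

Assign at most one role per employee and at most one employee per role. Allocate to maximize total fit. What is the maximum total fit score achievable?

Max total: 542 pts

Treat this as an assignment problem: match each employee to one role.
Optimal: Lindqvist→Lead role (97 pts), Tanaka→Ops role (79 pts), Jensen→Design role (92 pts), Ivanova→Backend role (95 pts), Delgado→Data role (80 pts), Kapoor→QA role (99 pts) — total 97+79+92+95+80+99 = 542 pts.
Row-greedy (each employee in turn takes its best remaining role) gives 521 pts, worse by 21.
Swapping Tanaka↔Delgado (Tanaka→Data role 70 pts, Delgado→Ops role 80 pts) loses 9.
Checked against all permutations: 542 pts is optimal.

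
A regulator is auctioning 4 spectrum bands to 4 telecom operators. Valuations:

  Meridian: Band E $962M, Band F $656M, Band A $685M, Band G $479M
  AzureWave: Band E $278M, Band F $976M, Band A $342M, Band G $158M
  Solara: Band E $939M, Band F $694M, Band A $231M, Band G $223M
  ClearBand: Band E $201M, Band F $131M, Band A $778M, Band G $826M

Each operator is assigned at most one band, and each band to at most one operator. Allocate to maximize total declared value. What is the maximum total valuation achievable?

Treat this as an assignment problem: match each operator to one band.
Optimal: Meridian→Band A ($685M), AzureWave→Band F ($976M), Solara→Band E ($939M), ClearBand→Band G ($826M) — total 685+976+939+826 = $3426M.
Next-best assignment: Meridian→Band G, AzureWave→Band F, Solara→Band E, ClearBand→Band A = $3172M.
Swapping AzureWave↔Meridian (AzureWave→Band A $342M, Meridian→Band F $656M) loses 663.
No other one-to-one assignment exceeds $3426M.

Maximum total: $3426M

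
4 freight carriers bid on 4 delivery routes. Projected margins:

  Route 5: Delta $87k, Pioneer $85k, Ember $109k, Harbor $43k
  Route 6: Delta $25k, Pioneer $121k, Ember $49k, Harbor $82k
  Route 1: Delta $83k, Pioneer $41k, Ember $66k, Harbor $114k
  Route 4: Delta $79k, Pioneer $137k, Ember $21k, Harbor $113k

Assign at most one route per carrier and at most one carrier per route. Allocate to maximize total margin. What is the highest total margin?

Maximum total: $426k

This is a one-to-one assignment (maximum-weight bipartite matching).
Optimal: Delta→Route 1 ($83k), Pioneer→Route 6 ($121k), Ember→Route 5 ($109k), Harbor→Route 4 ($113k) — total 83+121+109+113 = $426k.
Column-greedy (each route in turn goes to its best remaining carrier) gives $423k, worse by 3.
Next-best assignment: Delta→Route 4, Pioneer→Route 6, Ember→Route 5, Harbor→Route 1 = $423k.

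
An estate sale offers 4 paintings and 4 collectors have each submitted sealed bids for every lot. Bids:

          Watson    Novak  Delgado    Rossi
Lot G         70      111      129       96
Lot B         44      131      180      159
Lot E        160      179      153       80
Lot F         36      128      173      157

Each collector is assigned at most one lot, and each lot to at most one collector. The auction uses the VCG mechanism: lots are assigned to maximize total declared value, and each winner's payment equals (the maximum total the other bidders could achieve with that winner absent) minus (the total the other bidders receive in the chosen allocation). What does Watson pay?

Efficient allocation: Watson→Lot E ($160), Novak→Lot G ($111), Delgado→Lot B ($180), Rossi→Lot F ($157); total welfare W = $608.
Watson receives Lot E at value $160, so the others get W − 160 = $448.
Without Watson: best allocation of the remaining 3 bidders over all 4 lots is Novak→Lot E ($179), Delgado→Lot B ($180), Rossi→Lot F ($157), total $516.
VCG payment = (others' best without Watson) − (others' welfare with Watson) = 516 − 448 = $68.

Watson pays $68.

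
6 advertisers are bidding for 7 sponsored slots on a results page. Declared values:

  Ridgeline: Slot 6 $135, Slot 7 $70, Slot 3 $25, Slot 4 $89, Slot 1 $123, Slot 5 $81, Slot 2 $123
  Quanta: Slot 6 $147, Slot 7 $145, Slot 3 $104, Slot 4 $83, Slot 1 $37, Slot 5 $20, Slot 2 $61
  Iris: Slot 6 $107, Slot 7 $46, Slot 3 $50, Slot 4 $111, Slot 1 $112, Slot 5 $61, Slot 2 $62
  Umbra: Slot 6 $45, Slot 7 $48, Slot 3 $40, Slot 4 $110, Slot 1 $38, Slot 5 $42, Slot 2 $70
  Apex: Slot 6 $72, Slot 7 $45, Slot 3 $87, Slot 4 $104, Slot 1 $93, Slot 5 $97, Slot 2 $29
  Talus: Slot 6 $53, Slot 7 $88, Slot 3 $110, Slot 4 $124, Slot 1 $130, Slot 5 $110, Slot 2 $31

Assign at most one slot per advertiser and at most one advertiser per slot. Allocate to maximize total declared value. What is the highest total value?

Optimal: Ridgeline→Slot 2 ($123), Quanta→Slot 7 ($145), Iris→Slot 6 ($107), Umbra→Slot 4 ($110), Apex→Slot 5 ($97), Talus→Slot 1 ($130) — total 123+145+107+110+97+130 = $712.
Max-entry greedy (repeatedly take the single best remaining cell) gives $656, worse by 56.

Maximum total: $712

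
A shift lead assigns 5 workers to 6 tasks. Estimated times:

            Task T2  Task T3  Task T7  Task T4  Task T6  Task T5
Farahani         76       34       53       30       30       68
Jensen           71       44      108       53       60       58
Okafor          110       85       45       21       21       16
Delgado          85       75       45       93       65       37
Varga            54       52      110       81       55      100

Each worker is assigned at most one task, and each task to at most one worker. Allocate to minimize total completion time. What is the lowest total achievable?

This is the linear assignment problem.
Optimal: Farahani→Task T4 (30 min), Jensen→Task T3 (44 min), Okafor→Task T6 (21 min), Delgado→Task T5 (37 min), Varga→Task T2 (54 min) — total 30+44+21+37+54 = 186 min.
Min-entry greedy (repeatedly take the single cheapest remaining cell) gives 189 min, worse by 3.
Checked against all permutations: 186 min is optimal.

Minimum total: 186 min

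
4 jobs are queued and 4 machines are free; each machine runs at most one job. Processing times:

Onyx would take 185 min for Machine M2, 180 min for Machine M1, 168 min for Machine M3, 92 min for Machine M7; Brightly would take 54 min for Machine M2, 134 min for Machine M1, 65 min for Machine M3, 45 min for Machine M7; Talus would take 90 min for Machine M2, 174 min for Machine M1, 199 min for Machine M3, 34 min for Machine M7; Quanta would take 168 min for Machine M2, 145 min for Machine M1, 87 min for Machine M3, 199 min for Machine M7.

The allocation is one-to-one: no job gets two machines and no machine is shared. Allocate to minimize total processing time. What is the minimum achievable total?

Optimal: Onyx→Machine M1 (180 min), Brightly→Machine M2 (54 min), Talus→Machine M7 (34 min), Quanta→Machine M3 (87 min) — total 180+54+34+87 = 355 min.
Column-greedy (each machine in turn goes to its cheapest remaining job) gives 401 min, worse by 46.
Next-best assignment: Onyx→Machine M7, Brightly→Machine M3, Talus→Machine M2, Quanta→Machine M1 = 392 min.
Swapping Talus↔Brightly (Talus→Machine M2 90 min, Brightly→Machine M7 45 min) adds 47.
Checked against all permutations: 355 min is optimal.

Min total: 355 min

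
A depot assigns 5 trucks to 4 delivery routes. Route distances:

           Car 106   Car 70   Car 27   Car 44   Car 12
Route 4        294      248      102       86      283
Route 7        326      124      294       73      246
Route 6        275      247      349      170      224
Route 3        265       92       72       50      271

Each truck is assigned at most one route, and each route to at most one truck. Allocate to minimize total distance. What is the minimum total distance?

Min total: 491 km

Optimal: Car 27→Route 4 (102 km), Car 44→Route 7 (73 km), Car 12→Route 6 (224 km), Car 70→Route 3 (92 km) — total 102+73+224+92 = 491 km.
Min-entry greedy (repeatedly take the single cheapest remaining cell) gives 500 km, worse by 9.
Checked against all permutations: 491 km is optimal.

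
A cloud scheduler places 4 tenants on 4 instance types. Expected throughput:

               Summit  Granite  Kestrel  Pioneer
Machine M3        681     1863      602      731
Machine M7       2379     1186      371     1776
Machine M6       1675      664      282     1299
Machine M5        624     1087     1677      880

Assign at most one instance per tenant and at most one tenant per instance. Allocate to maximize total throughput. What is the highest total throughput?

Max total: 7218 ops/s

Optimal: Summit→Machine M7 (2379 ops/s), Granite→Machine M3 (1863 ops/s), Kestrel→Machine M5 (1677 ops/s), Pioneer→Machine M6 (1299 ops/s) — total 2379+1863+1677+1299 = 7218 ops/s.
Next-best assignment: Summit→Machine M6, Granite→Machine M3, Kestrel→Machine M5, Pioneer→Machine M7 = 6991 ops/s.
No other one-to-one assignment exceeds 7218 ops/s.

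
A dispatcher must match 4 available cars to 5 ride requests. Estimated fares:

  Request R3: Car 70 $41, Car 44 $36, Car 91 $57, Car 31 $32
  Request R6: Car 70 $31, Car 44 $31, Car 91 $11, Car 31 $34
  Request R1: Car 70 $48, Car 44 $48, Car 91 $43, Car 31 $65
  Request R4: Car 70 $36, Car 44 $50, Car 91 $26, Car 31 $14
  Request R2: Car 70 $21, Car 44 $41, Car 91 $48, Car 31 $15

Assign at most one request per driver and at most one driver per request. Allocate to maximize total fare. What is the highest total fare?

Treat this as an assignment problem: match each driver to one request.
Optimal: Car 70→Request R3 ($41), Car 44→Request R4 ($50), Car 91→Request R2 ($48), Car 31→Request R1 ($65) — total 41+50+48+65 = $204.
Max-entry greedy (repeatedly take the single best remaining cell) gives $203, worse by 1.

Max total: $204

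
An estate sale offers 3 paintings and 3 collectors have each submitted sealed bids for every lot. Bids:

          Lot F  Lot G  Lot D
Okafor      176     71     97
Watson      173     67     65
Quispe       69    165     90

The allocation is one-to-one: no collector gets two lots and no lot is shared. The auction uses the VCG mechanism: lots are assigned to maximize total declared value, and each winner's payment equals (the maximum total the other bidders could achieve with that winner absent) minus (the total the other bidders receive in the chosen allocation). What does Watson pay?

Efficient allocation: Okafor→Lot D ($97), Watson→Lot F ($173), Quispe→Lot G ($165); total welfare W = $435.
Watson receives Lot F at value $173, so the others get W − 173 = $262.
Without Watson: best allocation of the remaining 2 bidders over all 3 lots is Okafor→Lot F ($176), Quispe→Lot G ($165), total $341.
VCG payment = (others' best without Watson) − (others' welfare with Watson) = 341 − 262 = $79.

Watson pays $79.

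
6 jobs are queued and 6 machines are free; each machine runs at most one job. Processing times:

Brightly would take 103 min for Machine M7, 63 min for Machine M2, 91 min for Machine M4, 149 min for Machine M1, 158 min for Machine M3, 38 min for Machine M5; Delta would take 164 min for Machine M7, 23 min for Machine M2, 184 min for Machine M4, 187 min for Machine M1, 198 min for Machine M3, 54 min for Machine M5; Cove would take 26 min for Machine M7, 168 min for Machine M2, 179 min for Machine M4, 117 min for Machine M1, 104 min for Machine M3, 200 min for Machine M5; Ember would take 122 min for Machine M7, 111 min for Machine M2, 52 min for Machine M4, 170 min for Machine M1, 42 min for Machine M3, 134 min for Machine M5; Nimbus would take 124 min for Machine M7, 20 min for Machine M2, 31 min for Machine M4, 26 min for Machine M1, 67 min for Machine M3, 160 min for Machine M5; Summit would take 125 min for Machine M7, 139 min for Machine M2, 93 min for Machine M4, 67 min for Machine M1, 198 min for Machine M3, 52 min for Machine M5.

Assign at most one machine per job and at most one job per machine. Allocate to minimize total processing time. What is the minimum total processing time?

Minimum total: 227 min

This is the linear assignment problem.
Optimal: Brightly→Machine M5 (38 min), Delta→Machine M2 (23 min), Cove→Machine M7 (26 min), Ember→Machine M3 (42 min), Nimbus→Machine M4 (31 min), Summit→Machine M1 (67 min) — total 38+23+26+42+31+67 = 227 min.
Column-greedy (each machine in turn goes to its cheapest remaining job) gives 377 min, worse by 150.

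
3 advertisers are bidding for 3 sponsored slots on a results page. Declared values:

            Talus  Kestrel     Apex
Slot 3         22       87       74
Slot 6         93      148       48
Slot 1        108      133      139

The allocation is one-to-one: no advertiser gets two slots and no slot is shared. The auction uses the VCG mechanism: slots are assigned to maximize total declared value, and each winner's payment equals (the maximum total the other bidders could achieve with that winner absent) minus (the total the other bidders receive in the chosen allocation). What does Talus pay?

Efficient allocation: Talus→Slot 1 ($108), Kestrel→Slot 6 ($148), Apex→Slot 3 ($74); total welfare W = $330.
Talus receives Slot 1 at value $108, so the others get W − 108 = $222.
Without Talus: best allocation of the remaining 2 bidders over all 3 slots is Kestrel→Slot 6 ($148), Apex→Slot 1 ($139), total $287.
VCG payment = (others' best without Talus) − (others' welfare with Talus) = 287 − 222 = $65.

Talus pays $65.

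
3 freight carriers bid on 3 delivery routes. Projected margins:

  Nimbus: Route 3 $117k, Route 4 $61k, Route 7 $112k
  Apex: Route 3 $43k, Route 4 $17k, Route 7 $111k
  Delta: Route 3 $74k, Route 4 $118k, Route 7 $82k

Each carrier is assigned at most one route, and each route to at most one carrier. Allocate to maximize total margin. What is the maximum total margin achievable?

Optimal: Nimbus→Route 3 ($117k), Apex→Route 7 ($111k), Delta→Route 4 ($118k) — total 117+111+118 = $346k.
Swapping Apex↔Delta (Apex→Route 4 $17k, Delta→Route 7 $82k) loses 130.
Checked against all permutations: $346k is optimal.

Maximum total: $346k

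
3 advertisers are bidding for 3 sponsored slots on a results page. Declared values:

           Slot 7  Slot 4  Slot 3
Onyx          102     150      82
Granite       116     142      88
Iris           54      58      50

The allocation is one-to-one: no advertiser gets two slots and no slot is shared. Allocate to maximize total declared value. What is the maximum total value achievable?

Max total: $316

Optimal: Onyx→Slot 4 ($150), Granite→Slot 7 ($116), Iris→Slot 3 ($50) — total 150+116+50 = $316.
Next-best assignment: Onyx→Slot 7, Granite→Slot 4, Iris→Slot 3 = $294.
Swapping Iris↔Granite (Iris→Slot 7 $54, Granite→Slot 3 $88) loses 24.
No other one-to-one assignment exceeds $316.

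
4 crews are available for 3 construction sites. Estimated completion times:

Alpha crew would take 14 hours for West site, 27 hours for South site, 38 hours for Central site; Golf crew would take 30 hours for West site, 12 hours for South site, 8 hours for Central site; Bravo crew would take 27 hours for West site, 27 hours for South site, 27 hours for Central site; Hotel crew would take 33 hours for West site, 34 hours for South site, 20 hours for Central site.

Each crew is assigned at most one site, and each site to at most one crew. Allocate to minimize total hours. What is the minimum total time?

Minimum total: 46 hours

This is a one-to-one assignment (minimum-cost bipartite matching).
Optimal: Alpha crew→West site (14 hours), Golf crew→South site (12 hours), Hotel crew→Central site (20 hours) — total 14+12+20 = 46 hours.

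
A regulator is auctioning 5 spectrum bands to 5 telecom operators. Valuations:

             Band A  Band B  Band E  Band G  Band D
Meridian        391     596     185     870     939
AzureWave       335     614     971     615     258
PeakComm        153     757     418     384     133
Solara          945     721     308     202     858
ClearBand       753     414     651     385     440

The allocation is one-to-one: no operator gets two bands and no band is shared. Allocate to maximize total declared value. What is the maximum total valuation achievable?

Optimal: Meridian→Band G ($870M), AzureWave→Band E ($971M), PeakComm→Band B ($757M), Solara→Band D ($858M), ClearBand→Band A ($753M) — total 870+971+757+858+753 = $4209M.
Max-entry greedy (repeatedly take the single best remaining cell) gives $3997M, worse by 212.
Swapping PeakComm↔ClearBand (PeakComm→Band A $153M, ClearBand→Band B $414M) loses 943.

Max total: $4209M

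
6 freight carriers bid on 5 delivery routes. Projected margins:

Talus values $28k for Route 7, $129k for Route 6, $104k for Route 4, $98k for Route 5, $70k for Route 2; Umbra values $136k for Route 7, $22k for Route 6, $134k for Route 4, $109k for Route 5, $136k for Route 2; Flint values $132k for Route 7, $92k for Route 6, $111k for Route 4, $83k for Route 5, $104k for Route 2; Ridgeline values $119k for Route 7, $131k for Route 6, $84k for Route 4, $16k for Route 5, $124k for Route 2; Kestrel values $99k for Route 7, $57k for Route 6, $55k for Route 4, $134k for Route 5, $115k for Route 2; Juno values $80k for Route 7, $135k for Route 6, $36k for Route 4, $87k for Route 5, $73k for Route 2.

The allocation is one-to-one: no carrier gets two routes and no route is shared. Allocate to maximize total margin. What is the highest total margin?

Max total: $659k

Optimal: Flint→Route 7 ($132k), Juno→Route 6 ($135k), Umbra→Route 4 ($134k), Kestrel→Route 5 ($134k), Ridgeline→Route 2 ($124k) — total 132+135+134+134+124 = $659k.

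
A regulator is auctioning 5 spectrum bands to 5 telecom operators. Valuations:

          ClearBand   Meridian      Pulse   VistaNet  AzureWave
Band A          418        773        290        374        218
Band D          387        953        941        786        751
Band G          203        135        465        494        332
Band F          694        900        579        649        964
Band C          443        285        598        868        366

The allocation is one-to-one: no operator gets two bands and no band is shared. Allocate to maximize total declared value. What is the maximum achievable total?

Optimal: ClearBand→Band G ($203M), Meridian→Band A ($773M), Pulse→Band D ($941M), VistaNet→Band C ($868M), AzureWave→Band F ($964M) — total 203+773+941+868+964 = $3749M.
Max-entry greedy (repeatedly take the single best remaining cell) gives $3668M, worse by 81.
Next-best assignment: ClearBand→Band A, Meridian→Band D, Pulse→Band G, VistaNet→Band C, AzureWave→Band F = $3668M.
Every other assignment is strictly worse.

Maximum total: $3749M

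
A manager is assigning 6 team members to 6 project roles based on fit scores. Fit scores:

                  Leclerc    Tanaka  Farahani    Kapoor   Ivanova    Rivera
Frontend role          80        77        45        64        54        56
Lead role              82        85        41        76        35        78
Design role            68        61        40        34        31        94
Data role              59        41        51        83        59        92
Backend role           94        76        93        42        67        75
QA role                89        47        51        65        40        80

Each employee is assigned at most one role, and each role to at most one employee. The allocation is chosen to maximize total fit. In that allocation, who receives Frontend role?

Ivanova receives Frontend role.

Optimal: Leclerc→QA role (89 pts), Tanaka→Lead role (85 pts), Farahani→Backend role (93 pts), Kapoor→Data role (83 pts), Ivanova→Frontend role (54 pts), Rivera→Design role (94 pts) — total 89+85+93+83+54+94 = 498 pts.
Row-greedy (each employee in turn takes its best remaining role) gives 443 pts, worse by 55.
Next-best assignment: Leclerc→QA role, Tanaka→Frontend role, Farahani→Backend role, Kapoor→Lead role, Ivanova→Data role, Rivera→Design role = 488 pts.
Ivanova's own top role is Backend role (67 pts), but forcing Ivanova→Backend role and reassigning the rest optimally gives only 463 pts — worse by 35.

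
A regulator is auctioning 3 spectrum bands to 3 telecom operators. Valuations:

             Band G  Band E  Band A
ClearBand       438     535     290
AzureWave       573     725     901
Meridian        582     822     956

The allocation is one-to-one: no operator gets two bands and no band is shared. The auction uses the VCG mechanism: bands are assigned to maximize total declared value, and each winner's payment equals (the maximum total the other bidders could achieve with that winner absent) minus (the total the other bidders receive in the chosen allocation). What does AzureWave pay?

Efficient allocation: ClearBand→Band G ($438M), AzureWave→Band A ($901M), Meridian→Band E ($822M); total welfare W = $2161M.
AzureWave receives Band A at value $901M, so the others get W − 901 = $1260M.
Without AzureWave: best allocation of the remaining 2 bidders over all 3 bands is ClearBand→Band E ($535M), Meridian→Band A ($956M), total $1491M.
VCG payment = (others' best without AzureWave) − (others' welfare with AzureWave) = 1491 − 1260 = $231M.

AzureWave pays $231M.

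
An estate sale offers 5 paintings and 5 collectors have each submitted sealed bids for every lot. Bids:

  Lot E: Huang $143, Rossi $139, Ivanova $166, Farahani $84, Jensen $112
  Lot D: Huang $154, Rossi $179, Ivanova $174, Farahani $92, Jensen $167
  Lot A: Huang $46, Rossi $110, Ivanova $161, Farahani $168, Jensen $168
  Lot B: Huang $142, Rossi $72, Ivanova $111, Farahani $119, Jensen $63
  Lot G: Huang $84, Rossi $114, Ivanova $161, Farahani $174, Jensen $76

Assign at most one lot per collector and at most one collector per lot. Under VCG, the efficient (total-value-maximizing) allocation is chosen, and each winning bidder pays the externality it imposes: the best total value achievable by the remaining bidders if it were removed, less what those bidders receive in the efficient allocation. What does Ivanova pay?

Ivanova pays $1.

Efficient allocation: Huang→Lot B ($142), Rossi→Lot D ($179), Ivanova→Lot E ($166), Farahani→Lot G ($174), Jensen→Lot A ($168); total welfare W = $829.
Ivanova receives Lot E at value $166, so the others get W − 166 = $663.
Without Ivanova: best allocation of the remaining 4 bidders over all 5 lots is Huang→Lot E ($143), Rossi→Lot D ($179), Farahani→Lot G ($174), Jensen→Lot A ($168), total $664.
VCG payment = (others' best without Ivanova) − (others' welfare with Ivanova) = 664 − 663 = $1.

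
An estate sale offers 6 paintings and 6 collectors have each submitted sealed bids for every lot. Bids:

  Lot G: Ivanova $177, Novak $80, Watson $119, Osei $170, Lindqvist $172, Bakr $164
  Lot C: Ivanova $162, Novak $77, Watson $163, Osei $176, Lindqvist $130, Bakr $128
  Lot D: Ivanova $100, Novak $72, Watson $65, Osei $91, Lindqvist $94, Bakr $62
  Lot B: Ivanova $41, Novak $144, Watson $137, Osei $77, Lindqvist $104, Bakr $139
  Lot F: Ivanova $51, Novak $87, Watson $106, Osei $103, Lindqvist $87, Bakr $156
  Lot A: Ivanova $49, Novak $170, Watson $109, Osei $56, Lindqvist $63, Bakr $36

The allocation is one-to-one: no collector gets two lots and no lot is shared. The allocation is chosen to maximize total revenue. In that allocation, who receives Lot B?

Optimal: Ivanova→Lot D ($100), Novak→Lot A ($170), Watson→Lot B ($137), Osei→Lot C ($176), Lindqvist→Lot G ($172), Bakr→Lot F ($156) — total 100+170+137+176+172+156 = $911.
Column-greedy (each lot in turn goes to its best remaining collector) gives $856, worse by 55.
Watson's own top lot is Lot C ($163), but forcing Watson→Lot C and reassigning the rest optimally gives only $863 — worse by 48.

Watson receives Lot B.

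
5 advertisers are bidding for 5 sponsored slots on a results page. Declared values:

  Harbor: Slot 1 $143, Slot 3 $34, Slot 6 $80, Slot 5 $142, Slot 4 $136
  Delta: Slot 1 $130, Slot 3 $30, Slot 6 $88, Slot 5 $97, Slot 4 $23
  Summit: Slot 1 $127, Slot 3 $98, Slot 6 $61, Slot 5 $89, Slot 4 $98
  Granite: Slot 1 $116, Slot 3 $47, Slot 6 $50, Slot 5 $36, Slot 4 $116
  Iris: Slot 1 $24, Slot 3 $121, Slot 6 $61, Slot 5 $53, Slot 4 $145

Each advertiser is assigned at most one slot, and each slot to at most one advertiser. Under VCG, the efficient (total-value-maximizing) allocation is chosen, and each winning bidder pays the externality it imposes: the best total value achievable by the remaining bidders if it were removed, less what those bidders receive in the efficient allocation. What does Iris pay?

Efficient allocation: Harbor→Slot 5 ($142), Delta→Slot 6 ($88), Summit→Slot 1 ($127), Granite→Slot 4 ($116), Iris→Slot 3 ($121); total welfare W = $594.
Iris receives Slot 3 at value $121, so the others get W − 121 = $473.
Without Iris: best allocation of the remaining 4 bidders over all 5 slots is Harbor→Slot 5 ($142), Delta→Slot 1 ($130), Summit→Slot 3 ($98), Granite→Slot 4 ($116), total $486.
VCG payment = (others' best without Iris) − (others' welfare with Iris) = 486 − 473 = $13.

Iris pays $13.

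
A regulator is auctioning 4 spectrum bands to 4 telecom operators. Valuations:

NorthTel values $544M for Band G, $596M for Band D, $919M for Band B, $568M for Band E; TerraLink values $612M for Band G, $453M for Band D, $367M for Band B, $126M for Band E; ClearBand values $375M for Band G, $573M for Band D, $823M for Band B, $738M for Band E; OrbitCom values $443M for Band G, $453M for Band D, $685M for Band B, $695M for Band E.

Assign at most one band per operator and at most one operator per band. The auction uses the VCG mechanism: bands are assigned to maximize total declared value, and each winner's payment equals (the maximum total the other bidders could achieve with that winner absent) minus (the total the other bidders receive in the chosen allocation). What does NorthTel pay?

NorthTel pays $250M.

Efficient allocation: NorthTel→Band B ($919M), TerraLink→Band G ($612M), ClearBand→Band D ($573M), OrbitCom→Band E ($695M); total welfare W = $2799M.
NorthTel receives Band B at value $919M, so the others get W − 919 = $1880M.
Without NorthTel: best allocation of the remaining 3 bidders over all 4 bands is TerraLink→Band G ($612M), ClearBand→Band B ($823M), OrbitCom→Band E ($695M), total $2130M.
VCG payment = (others' best without NorthTel) − (others' welfare with NorthTel) = 2130 − 1880 = $250M.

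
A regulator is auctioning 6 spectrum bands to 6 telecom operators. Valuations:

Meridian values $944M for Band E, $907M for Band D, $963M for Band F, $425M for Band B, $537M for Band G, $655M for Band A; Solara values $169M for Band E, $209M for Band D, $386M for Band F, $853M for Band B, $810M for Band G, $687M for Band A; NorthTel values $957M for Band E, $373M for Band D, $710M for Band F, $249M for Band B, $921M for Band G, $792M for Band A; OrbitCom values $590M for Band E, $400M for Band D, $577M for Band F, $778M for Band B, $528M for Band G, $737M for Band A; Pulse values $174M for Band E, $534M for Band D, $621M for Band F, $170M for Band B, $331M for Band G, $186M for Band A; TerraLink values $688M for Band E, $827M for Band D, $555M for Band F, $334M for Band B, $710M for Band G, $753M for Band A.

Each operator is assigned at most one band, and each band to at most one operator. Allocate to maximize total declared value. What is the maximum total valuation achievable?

Maximum total: $4903M

This is a one-to-one assignment (maximum-weight bipartite matching).
Optimal: Meridian→Band E ($944M), Solara→Band B ($853M), NorthTel→Band G ($921M), OrbitCom→Band A ($737M), Pulse→Band F ($621M), TerraLink→Band D ($827M) — total 944+853+921+737+621+827 = $4903M.
Row-greedy (each operator in turn takes its best remaining band) gives $4754M, worse by 149.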